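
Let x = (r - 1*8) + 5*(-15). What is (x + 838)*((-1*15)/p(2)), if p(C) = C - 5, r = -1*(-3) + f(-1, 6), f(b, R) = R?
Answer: 3820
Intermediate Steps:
r = 9 (r = -1*(-3) + 6 = 3 + 6 = 9)
p(C) = -5 + C
x = -74 (x = (9 - 1*8) + 5*(-15) = (9 - 8) - 75 = 1 - 75 = -74)
(x + 838)*((-1*15)/p(2)) = (-74 + 838)*((-1*15)/(-5 + 2)) = 764*(-15/(-3)) = 764*(-15*(-⅓)) = 764*5 = 3820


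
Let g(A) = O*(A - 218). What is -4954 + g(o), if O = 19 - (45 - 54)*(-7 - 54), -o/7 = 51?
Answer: 299796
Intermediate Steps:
o = -357 (o = -7*51 = -357)
O = -530 (O = 19 - (-9)*(-61) = 19 - 1*549 = 19 - 549 = -530)
g(A) = 115540 - 530*A (g(A) = -530*(A - 218) = -530*(-218 + A) = 115540 - 530*A)
-4954 + g(o) = -4954 + (115540 - 530*(-357)) = -4954 + (115540 + 189210) = -4954 + 304750 = 299796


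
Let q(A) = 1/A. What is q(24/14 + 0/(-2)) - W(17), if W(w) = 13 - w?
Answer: 55/12 ≈ 4.5833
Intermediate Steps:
q(24/14 + 0/(-2)) - W(17) = 1/(24/14 + 0/(-2)) - (13 - 1*17) = 1/(24*(1/14) + 0*(-1/2)) - (13 - 17) = 1/(12/7 + 0) - 1*(-4) = 1/(12/7) + 4 = 7/12 + 4 = 55/12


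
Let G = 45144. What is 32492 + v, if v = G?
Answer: 77636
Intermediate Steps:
v = 45144
32492 + v = 32492 + 45144 = 77636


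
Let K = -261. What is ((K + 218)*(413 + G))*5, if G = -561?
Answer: 31820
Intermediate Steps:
((K + 218)*(413 + G))*5 = ((-261 + 218)*(413 - 561))*5 = -43*(-148)*5 = 6364*5 = 31820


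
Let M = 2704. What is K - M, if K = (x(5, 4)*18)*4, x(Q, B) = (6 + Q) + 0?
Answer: -1912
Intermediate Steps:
x(Q, B) = 6 + Q
K = 792 (K = ((6 + 5)*18)*4 = (11*18)*4 = 198*4 = 792)
K - M = 792 - 1*2704 = 792 - 2704 = -1912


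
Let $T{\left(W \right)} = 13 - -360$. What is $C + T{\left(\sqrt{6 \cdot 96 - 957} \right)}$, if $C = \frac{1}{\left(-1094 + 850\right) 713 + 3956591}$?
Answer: $\frac{1410916888}{3782619} \approx 373.0$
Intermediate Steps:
$T{\left(W \right)} = 373$ ($T{\left(W \right)} = 13 + 360 = 373$)
$C = \frac{1}{3782619}$ ($C = \frac{1}{\left(-244\right) 713 + 3956591} = \frac{1}{-173972 + 3956591} = \frac{1}{3782619} \approx 2.6437 \cdot 10^{-7}$)
$C + T{\left(\sqrt{6 \cdot 96 - 957} \right)} = \frac{1}{3782619} + 373 = \frac{1410916888}{3782619}$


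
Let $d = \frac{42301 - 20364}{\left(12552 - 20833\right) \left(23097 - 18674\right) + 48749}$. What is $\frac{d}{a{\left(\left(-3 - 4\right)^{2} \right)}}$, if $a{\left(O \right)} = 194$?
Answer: $- \frac{21937}{7096154116} \approx -3.0914 \cdot 10^{-6}$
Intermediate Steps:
$d = - \frac{21937}{36578114}$ ($d = \frac{21937}{\left(-8281\right) 4423 + 48749} = \frac{21937}{-36626863 + 48749} = \frac{21937}{-36578114} = 21937 \left(- \frac{1}{36578114}\right) = - \frac{21937}{36578114} \approx -0.00059973$)
$\frac{d}{a{\left(\left(-3 - 4\right)^{2} \right)}} = - \frac{21937}{36578114 \cdot 194} = \left(- \frac{21937}{36578114}\right) \frac{1}{194} = - \frac{21937}{7096154116}$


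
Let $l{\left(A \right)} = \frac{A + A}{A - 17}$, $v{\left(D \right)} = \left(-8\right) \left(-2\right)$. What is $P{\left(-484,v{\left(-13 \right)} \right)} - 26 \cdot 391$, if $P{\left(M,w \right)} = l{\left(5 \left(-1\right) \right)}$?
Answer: $- \frac{111821}{11} \approx -10166.0$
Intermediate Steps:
$v{\left(D \right)} = 16$
$l{\left(A \right)} = \frac{2 A}{-17 + A}$
$P{\left(M,w \right)} = \frac{5}{11}$ ($P{\left(M,w \right)} = \frac{2 \cdot 5 \left(-1\right)}{-17 + 5 \left(-1\right)} = 2 \left(-5\right) \frac{1}{-17 - 5} = 2 \left(-5\right) \frac{1}{-22} = 2 \left(-5\right) \left(- \frac{1}{22}\right) = \frac{5}{11}$)
$P{\left(-484,v{\left(-13 \right)} \right)} - 26 \cdot 391 = \frac{5}{11} - 26 \cdot 391 = \frac{5}{11} - 10166 = - \frac{111821}{11}$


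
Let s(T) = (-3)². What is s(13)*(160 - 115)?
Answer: 405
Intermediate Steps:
s(T) = 9
s(13)*(160 - 115) = 9*(160 - 115) = 9*45 = 405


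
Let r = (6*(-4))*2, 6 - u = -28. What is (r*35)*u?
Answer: -57120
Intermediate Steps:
u = 34 (u = 6 - 1*(-28) = 6 + 28 = 34)
r = -48 (r = -24*2 = -48)
(r*35)*u = -48*35*34 = -1680*34 = -57120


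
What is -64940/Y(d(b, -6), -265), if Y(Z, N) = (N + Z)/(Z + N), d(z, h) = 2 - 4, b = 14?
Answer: -64940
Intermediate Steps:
d(z, h) = -2
Y(Z, N) = 1 (Y(Z, N) = (N + Z)/(N + Z) = 1)
-64940/Y(d(b, -6), -265) = -64940/1 = -64940*1 = -64940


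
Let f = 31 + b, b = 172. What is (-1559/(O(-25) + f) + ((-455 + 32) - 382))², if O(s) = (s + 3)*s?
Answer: 369328460176/567009 ≈ 6.5136e+5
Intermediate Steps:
f = 203 (f = 31 + 172 = 203)
O(s) = s*(3 + s) (O(s) = (3 + s)*s = s*(3 + s))
(-1559/(O(-25) + f) + ((-455 + 32) - 382))² = (-1559/(-25*(3 - 25) + 203) + ((-455 + 32) - 382))² = (-1559/(-25*(-22) + 203) + (-423 - 382))² = (-1559/(550 + 203) - 805)² = (-1559/753 - 805)² = (-607724/753)² = 369328460176/567009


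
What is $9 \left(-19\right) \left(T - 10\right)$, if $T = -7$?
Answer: $2907$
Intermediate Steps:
$9 \left(-19\right) \left(T - 10\right) = 9 \left(-19\right) \left(-7 - 10\right) = \left(-171\right) \left(-17\right) = 2907$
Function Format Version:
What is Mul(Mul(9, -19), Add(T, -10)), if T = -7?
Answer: 2907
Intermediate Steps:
Mul(Mul(9, -19), Add(T, -10)) = Mul(Mul(9, -19), Add(-7, -10)) = Mul(-171, -17) = 2907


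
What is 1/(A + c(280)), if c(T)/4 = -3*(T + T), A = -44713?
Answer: -1/51433 ≈ -1.9443e-5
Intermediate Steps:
c(T) = -24*T (c(T) = 4*(-3*(T + T)) = 4*(-6*T) = -24*T)
1/(A + c(280)) = 1/(-44713 - 24*280) = 1/(-44713 - 6720) = 1/(-51433) = -1/51433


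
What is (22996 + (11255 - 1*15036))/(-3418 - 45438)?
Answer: -19215/48856 ≈ -0.39330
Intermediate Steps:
(22996 + (11255 - 1*15036))/(-3418 - 45438) = (22996 + (11255 - 15036))/(-48856) = (22996 - 3781)*(-1/48856) = 19215*(-1/48856) = -19215/48856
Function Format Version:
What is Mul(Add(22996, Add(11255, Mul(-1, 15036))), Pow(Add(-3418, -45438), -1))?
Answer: Rational(-19215, 48856) ≈ -0.39330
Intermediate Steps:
Mul(Add(22996, Add(11255, Mul(-1, 15036))), Pow(Add(-3418, -45438), -1)) = Mul(Add(22996, Add(11255, -15036)), Pow(-48856, -1)) = Mul(Add(22996, -3781), Rational(-1, 48856)) = Mul(19215, Rational(-1, 48856)) = Rational(-19215, 48856)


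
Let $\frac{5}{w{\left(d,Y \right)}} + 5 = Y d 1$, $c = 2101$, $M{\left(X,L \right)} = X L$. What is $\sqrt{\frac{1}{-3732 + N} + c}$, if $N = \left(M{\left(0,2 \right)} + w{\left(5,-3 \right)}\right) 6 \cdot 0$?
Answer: $\frac{7 \sqrt{149297727}}{1866} \approx 45.837$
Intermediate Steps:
$M{\left(X,L \right)} = L X$
$w{\left(d,Y \right)} = \frac{5}{-5 + Y d}$ ($w{\left(d,Y \right)} = \frac{5}{-5 + Y d 1} = \frac{5}{-5 + Y d}$)
$N = 0$ ($N = \left(2 \cdot 0 + \frac{5}{-5 - 15}\right) 6 \cdot 0 = \left(0 + \frac{5}{-5 - 15}\right) 6 \cdot 0 = \left(0 + \frac{5}{-20}\right) 6 \cdot 0 = \left(0 + 5 \left(- \frac{1}{20}\right)\right) 6 \cdot 0 = \left(0 - \frac{1}{4}\right) 6 \cdot 0 = \left(- \frac{1}{4}\right) 6 \cdot 0 = \left(- \frac{3}{2}\right) 0 = 0$)
$\sqrt{\frac{1}{-3732 + N} + c} = \sqrt{\frac{1}{-3732 + 0} + 2101} = \sqrt{\frac{1}{-3732} + 2101} = \sqrt{- \frac{1}{3732} + 2101} = \sqrt{\frac{7840931}{3732}} = \frac{7 \sqrt{149297727}}{1866}$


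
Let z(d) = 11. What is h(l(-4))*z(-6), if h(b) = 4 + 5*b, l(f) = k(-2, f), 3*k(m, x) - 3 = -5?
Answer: 22/3 ≈ 7.3333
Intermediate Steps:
k(m, x) = -⅔ (k(m, x) = 1 + (⅓)*(-5) = 1 - 5/3 = -⅔)
l(f) = -⅔
h(l(-4))*z(-6) = (4 + 5*(-⅔))*11 = (4 - 10/3)*11 = (⅔)*11 = 22/3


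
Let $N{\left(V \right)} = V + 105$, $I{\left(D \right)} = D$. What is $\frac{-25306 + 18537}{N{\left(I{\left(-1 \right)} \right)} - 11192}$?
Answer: $\frac{967}{1584} \approx 0.61048$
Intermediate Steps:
$N{\left(V \right)} = 105 + V$
$\frac{-25306 + 18537}{N{\left(I{\left(-1 \right)} \right)} - 11192} = \frac{-25306 + 18537}{\left(105 - 1\right) - 11192} = - \frac{6769}{104 - 11192} = - \frac{6769}{-11088} = \left(-6769\right) \left(- \frac{1}{11088}\right) = \frac{967}{1584}$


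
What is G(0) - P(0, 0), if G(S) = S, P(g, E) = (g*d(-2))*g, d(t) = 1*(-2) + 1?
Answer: 0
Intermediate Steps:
d(t) = -1 (d(t) = -2 + 1 = -1)
P(g, E) = -g² (P(g, E) = (g*(-1))*g = (-g)*g = -g²)
G(0) - P(0, 0) = 0 - (-1)*0² = 0 - (-1)*0 = 0 - 1*0 = 0 + 0 = 0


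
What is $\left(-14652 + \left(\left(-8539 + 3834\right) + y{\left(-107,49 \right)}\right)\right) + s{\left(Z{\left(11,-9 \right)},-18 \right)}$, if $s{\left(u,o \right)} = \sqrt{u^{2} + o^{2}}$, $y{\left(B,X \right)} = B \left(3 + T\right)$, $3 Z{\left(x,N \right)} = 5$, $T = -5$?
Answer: $-19143 + \frac{\sqrt{2941}}{3} \approx -19125.0$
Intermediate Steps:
$Z{\left(x,N \right)} = \frac{5}{3}$ ($Z{\left(x,N \right)} = \frac{1}{3} \cdot 5 = \frac{5}{3}$)
$y{\left(B,X \right)} = - 2 B$ ($y{\left(B,X \right)} = B \left(3 - 5\right) = B \left(-2\right) = - 2 B$)
$s{\left(u,o \right)} = \sqrt{o^{2} + u^{2}}$
$\left(-14652 + \left(\left(-8539 + 3834\right) + y{\left(-107,49 \right)}\right)\right) + s{\left(Z{\left(11,-9 \right)},-18 \right)} = \left(-14652 + \left(\left(-8539 + 3834\right) - -214\right)\right) + \sqrt{\left(-18\right)^{2} + \left(\frac{5}{3}\right)^{2}} = \left(-14652 + \left(-4705 + 214\right)\right) + \sqrt{324 + \frac{25}{9}} = \left(-14652 - 4491\right) + \sqrt{\frac{2941}{9}} = -19143 + \frac{\sqrt{2941}}{3}$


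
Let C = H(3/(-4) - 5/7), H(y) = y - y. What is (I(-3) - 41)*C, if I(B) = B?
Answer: 0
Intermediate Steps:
H(y) = 0
C = 0
(I(-3) - 41)*C = (-3 - 41)*0 = -44*0 = 0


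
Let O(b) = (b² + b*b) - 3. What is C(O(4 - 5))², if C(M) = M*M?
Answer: 1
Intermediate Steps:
O(b) = -3 + 2*b² (O(b) = (b² + b²) - 3 = 2*b² - 3 = -3 + 2*b²)
C(M) = M²
C(O(4 - 5))² = ((-3 + 2*(4 - 5)²)²)² = ((-3 + 2*(-1)²)²)² = ((-3 + 2*1)²)² = ((-3 + 2)²)² = ((-1)²)² = 1² = 1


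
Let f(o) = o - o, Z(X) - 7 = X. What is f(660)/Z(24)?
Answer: 0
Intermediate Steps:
Z(X) = 7 + X
f(o) = 0
f(660)/Z(24) = 0/(7 + 24) = 0/31 = 0*(1/31) = 0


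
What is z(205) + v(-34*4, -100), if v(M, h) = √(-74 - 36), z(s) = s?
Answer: 205 + I*√110 ≈ 205.0 + 10.488*I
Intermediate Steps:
v(M, h) = I*√110 (v(M, h) = √(-110) = I*√110)
z(205) + v(-34*4, -100) = 205 + I*√110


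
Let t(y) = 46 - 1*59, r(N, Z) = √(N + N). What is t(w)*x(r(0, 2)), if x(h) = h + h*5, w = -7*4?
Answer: 0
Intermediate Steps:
w = -28
r(N, Z) = √2*√N (r(N, Z) = √(2*N) = √2*√N)
x(h) = 6*h (x(h) = h + 5*h = 6*h)
t(y) = -13 (t(y) = 46 - 59 = -13)
t(w)*x(r(0, 2)) = -78*√2*√0 = -78*√2*0 = -78*0 = -13*0 = 0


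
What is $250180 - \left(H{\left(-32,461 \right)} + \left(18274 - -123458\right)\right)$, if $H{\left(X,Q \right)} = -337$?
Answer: $108785$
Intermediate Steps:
$250180 - \left(H{\left(-32,461 \right)} + \left(18274 - -123458\right)\right) = 250180 - \left(-337 + \left(18274 - -123458\right)\right) = 250180 - \left(-337 + \left(18274 + 123458\right)\right) = 250180 - \left(-337 + 141732\right) = 250180 - 141395 = 108785$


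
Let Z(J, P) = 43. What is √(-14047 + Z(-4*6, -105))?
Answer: 6*I*√389 ≈ 118.34*I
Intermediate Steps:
√(-14047 + Z(-4*6, -105)) = √(-14047 + 43) = √(-14004) = 6*I*√389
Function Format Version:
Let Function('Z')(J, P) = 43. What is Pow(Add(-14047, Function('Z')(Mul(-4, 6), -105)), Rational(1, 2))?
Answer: Mul(6, I, Pow(389, Rational(1, 2))) ≈ Mul(118.34, I)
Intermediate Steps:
Pow(Add(-14047, Function('Z')(Mul(-4, 6), -105)), Rational(1, 2)) = Pow(Add(-14047, 43), Rational(1, 2)) = Pow(-14004, Rational(1, 2)) = Mul(6, I, Pow(389, Rational(1, 2)))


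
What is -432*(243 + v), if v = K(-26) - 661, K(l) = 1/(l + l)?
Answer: 2347596/13 ≈ 1.8058e+5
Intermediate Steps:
K(l) = 1/(2*l)
v = -34373/52 (v = (½)/(-26) - 661 = (½)*(-1/26) - 661 = -1/52 - 661 = -34373/52 ≈ -661.02)
-432*(243 + v) = -432*(243 - 34373/52) = -432*(-21737/52) = 2347596/13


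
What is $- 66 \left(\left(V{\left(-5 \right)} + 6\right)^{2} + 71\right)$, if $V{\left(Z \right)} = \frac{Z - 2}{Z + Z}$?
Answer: $- \frac{382437}{50} \approx -7648.7$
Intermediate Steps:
$V{\left(Z \right)} = \frac{-2 + Z}{2 Z}$
$- 66 \left(\left(V{\left(-5 \right)} + 6\right)^{2} + 71\right) = - 66 \left(\left(\frac{-2 - 5}{2 \left(-5\right)} + 6\right)^{2} + 71\right) = - 66 \left(\left(\frac{1}{2} \left(- \frac{1}{5}\right) \left(-7\right) + 6\right)^{2} + 71\right) = - 66 \left(\left(\frac{7}{10} + 6\right)^{2} + 71\right) = - 66 \left(\left(\frac{67}{10}\right)^{2} + 71\right) = - 66 \left(\frac{4489}{100} + 71\right) = \left(-66\right) \frac{11589}{100} = - \frac{382437}{50}$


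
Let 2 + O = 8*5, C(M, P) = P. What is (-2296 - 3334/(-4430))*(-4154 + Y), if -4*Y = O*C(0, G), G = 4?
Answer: 21312014816/2215 ≈ 9.6217e+6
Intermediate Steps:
O = 38 (O = -2 + 8*5 = -2 + 40 = 38)
Y = -38 (Y = -19*4/2 = -¼*152 = -38)
(-2296 - 3334/(-4430))*(-4154 + Y) = (-2296 - 3334/(-4430))*(-4154 - 38) = (-2296 - 3334*(-1/4430))*(-4192) = (-2296 + 1667/2215)*(-4192) = -5083973/2215*(-4192) = 21312014816/2215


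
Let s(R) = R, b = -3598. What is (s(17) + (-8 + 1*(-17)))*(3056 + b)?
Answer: 4336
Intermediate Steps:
(s(17) + (-8 + 1*(-17)))*(3056 + b) = (17 + (-8 + 1*(-17)))*(3056 - 3598) = (17 + (-8 - 17))*(-542) = (17 - 25)*(-542) = -8*(-542) = 4336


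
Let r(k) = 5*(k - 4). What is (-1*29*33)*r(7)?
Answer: -14355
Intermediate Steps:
r(k) = -20 + 5*k (r(k) = 5*(-4 + k) = -20 + 5*k)
(-1*29*33)*r(7) = (-1*29*33)*(-20 + 5*7) = (-29*33)*(-20 + 35) = -957*15 = -14355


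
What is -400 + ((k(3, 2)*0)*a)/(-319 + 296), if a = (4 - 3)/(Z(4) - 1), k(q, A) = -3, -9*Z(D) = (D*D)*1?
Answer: -400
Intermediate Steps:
Z(D) = -D²/9 (Z(D) = -D*D/9 = -D²/9)
a = -9/25 (a = (4 - 3)/(-⅑*4² - 1) = 1/(-⅑*16 - 1) = 1/(-16/9 - 1) = 1/(-25/9) = 1*(-9/25) = -9/25 ≈ -0.36000)
-400 + ((k(3, 2)*0)*a)/(-319 + 296) = -400 + (-3*0*(-9/25))/(-319 + 296) = -400 + (0*(-9/25))/(-23) = -400 - 1/23*0 = -400 + 0 = -400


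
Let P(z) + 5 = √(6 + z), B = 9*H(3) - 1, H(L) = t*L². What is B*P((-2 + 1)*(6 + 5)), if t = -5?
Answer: 2030 - 406*I*√5 ≈ 2030.0 - 907.84*I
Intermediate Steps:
H(L) = -5*L²
B = -406 (B = 9*(-5*3²) - 1 = 9*(-5*9) - 1 = 9*(-45) - 1 = -405 - 1 = -406)
P(z) = -5 + √(6 + z)
B*P((-2 + 1)*(6 + 5)) = -406*(-5 + √(6 + (-2 + 1)*(6 + 5))) = -406*(-5 + √(6 - 1*11)) = -406*(-5 + √(6 - 11)) = -406*(-5 + √(-5)) = -406*(-5 + I*√5) = 2030 - 406*I*√5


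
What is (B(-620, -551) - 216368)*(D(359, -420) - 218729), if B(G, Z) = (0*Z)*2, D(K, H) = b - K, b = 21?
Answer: 47399088656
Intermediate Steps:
D(K, H) = 21 - K
B(G, Z) = 0 (B(G, Z) = 0*2 = 0)
(B(-620, -551) - 216368)*(D(359, -420) - 218729) = (0 - 216368)*((21 - 1*359) - 218729) = -216368*((21 - 359) - 218729) = -216368*(-338 - 218729) = -216368*(-219067) = 47399088656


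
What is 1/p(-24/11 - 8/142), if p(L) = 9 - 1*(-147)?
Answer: 1/156 ≈ 0.0064103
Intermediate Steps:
p(L) = 156 (p(L) = 9 + 147 = 156)
1/p(-24/11 - 8/142) = 1/156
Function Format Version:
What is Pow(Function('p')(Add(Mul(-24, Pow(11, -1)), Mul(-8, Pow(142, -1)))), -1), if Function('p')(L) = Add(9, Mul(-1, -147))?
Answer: Rational(1, 156) ≈ 0.0064103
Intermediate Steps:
Function('p')(L) = 156 (Function('p')(L) = Add(9, 147) = 156)
Pow(Function('p')(Add(Mul(-24, Pow(11, -1)), Mul(-8, Pow(142, -1)))), -1) = Pow(156, -1) = Rational(1, 156)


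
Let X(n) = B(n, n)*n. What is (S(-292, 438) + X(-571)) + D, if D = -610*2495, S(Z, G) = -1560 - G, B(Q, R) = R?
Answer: -1197907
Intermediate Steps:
X(n) = n² (X(n) = n*n = n²)
D = -1521950
(S(-292, 438) + X(-571)) + D = ((-1560 - 1*438) + (-571)²) - 1521950 = ((-1560 - 438) + 326041) - 1521950 = (-1998 + 326041) - 1521950 = 324043 - 1521950 = -1197907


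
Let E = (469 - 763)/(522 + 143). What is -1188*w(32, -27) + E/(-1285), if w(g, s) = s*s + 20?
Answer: -108623799858/122075 ≈ -8.8981e+5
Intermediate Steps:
w(g, s) = 20 + s² (w(g, s) = s² + 20 = 20 + s²)
E = -42/95 (E = -294/665 = -294*1/665 = -42/95 ≈ -0.44211)
-1188*w(32, -27) + E/(-1285) = -1188*(20 + (-27)²) - 42/95/(-1285) = -1188*(20 + 729) - 42/95*(-1/1285) = -1188*749 + 42/122075 = -889812 + 42/122075 = -108623799858/122075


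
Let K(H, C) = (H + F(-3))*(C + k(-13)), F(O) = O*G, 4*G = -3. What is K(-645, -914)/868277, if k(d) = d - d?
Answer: 1174947/1736554 ≈ 0.67660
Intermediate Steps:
G = -3/4 (G = (1/4)*(-3) = -3/4 ≈ -0.75000)
k(d) = 0
F(O) = -3*O/4 (F(O) = O*(-3/4) = -3*O/4)
K(H, C) = C*(9/4 + H) (K(H, C) = (H - 3/4*(-3))*(C + 0) = (H + 9/4)*C = (9/4 + H)*C = C*(9/4 + H))
K(-645, -914)/868277 = ((1/4)*(-914)*(9 + 4*(-645)))/868277 = ((1/4)*(-914)*(9 - 2580))*(1/868277) = ((1/4)*(-914)*(-2571))*(1/868277) = (1174947/2)*(1/868277) = 1174947/1736554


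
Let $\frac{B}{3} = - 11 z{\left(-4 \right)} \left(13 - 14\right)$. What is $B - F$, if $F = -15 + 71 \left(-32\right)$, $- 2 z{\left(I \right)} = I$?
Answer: $2353$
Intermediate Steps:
$z{\left(I \right)} = - \frac{I}{2}$
$F = -2287$ ($F = -15 - 2272 = -2287$)
$B = 66$ ($B = 3 - 11 \left(\left(- \frac{1}{2}\right) \left(-4\right)\right) \left(13 - 14\right) = 3 \left(-11\right) 2 \left(-1\right) = 3 \left(\left(-22\right) \left(-1\right)\right) = 3 \cdot 22 = 66$)
$B - F = 66 - -2287 = 66 + 2287 = 2353$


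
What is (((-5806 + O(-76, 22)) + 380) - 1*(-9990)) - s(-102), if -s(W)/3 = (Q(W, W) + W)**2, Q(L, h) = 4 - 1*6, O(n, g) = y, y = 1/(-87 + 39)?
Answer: 1776575/48 ≈ 37012.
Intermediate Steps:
y = -1/48 (y = 1/(-48) = -1/48 ≈ -0.020833)
O(n, g) = -1/48
Q(L, h) = -2 (Q(L, h) = 4 - 6 = -2)
s(W) = -3*(-2 + W)**2
(((-5806 + O(-76, 22)) + 380) - 1*(-9990)) - s(-102) = (((-5806 - 1/48) + 380) - 1*(-9990)) - (-3)*(-2 - 102)**2 = ((-278689/48 + 380) + 9990) - (-3)*(-104)**2 = (-260449/48 + 9990) - (-3)*10816 = 219071/48 - 1*(-32448) = 219071/48 + 32448 = 1776575/48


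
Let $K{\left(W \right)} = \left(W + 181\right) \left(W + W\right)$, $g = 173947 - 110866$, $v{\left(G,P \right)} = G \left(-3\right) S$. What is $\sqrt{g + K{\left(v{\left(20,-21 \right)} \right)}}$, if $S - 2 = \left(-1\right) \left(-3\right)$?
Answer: $\sqrt{134481} \approx 366.72$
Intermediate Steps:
$S = 5$ ($S = 2 - -3 = 2 + 3 = 5$)
$v{\left(G,P \right)} = - 15 G$ ($v{\left(G,P \right)} = G \left(-3\right) 5 = - 3 G 5 = - 15 G$)
$g = 63081$ ($g = 173947 - 110866 = 63081$)
$K{\left(W \right)} = 2 W \left(181 + W\right)$ ($K{\left(W \right)} = \left(181 + W\right) 2 W = 2 W \left(181 + W\right)$)
$\sqrt{g + K{\left(v{\left(20,-21 \right)} \right)}} = \sqrt{63081 + 2 \left(\left(-15\right) 20\right) \left(181 - 300\right)} = \sqrt{63081 + 2 \left(-300\right) \left(181 - 300\right)} = \sqrt{63081 + 2 \left(-300\right) \left(-119\right)} = \sqrt{63081 + 71400} = \sqrt{134481}$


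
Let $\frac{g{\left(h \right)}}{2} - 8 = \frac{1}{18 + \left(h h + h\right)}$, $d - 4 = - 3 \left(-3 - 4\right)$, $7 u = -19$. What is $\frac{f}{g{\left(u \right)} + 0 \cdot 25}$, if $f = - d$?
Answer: $- \frac{13875}{8929} \approx -1.5539$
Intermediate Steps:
$u = - \frac{19}{7}$ ($u = \frac{1}{7} \left(-19\right) = - \frac{19}{7} \approx -2.7143$)
$d = 25$ ($d = 4 - 3 \left(-3 - 4\right) = 4 - -21 = 4 + 21 = 25$)
$g{\left(h \right)} = 16 + \frac{2}{18 + h + h^{2}}$ ($g{\left(h \right)} = 16 + \frac{2}{18 + \left(h h + h\right)} = 16 + \frac{2}{18 + \left(h^{2} + h\right)} = 16 + \frac{2}{18 + \left(h + h^{2}\right)} = 16 + \frac{2}{18 + h + h^{2}}$)
$f = -25$ ($f = \left(-1\right) 25 = -25$)
$\frac{f}{g{\left(u \right)} + 0 \cdot 25} = - \frac{25}{\frac{2 \left(145 + 8 \left(- \frac{19}{7}\right) + 8 \left(- \frac{19}{7}\right)^{2}\right)}{18 - \frac{19}{7} + \left(- \frac{19}{7}\right)^{2}} + 0 \cdot 25} = - \frac{25}{\frac{2 \left(145 - \frac{152}{7} + 8 \cdot \frac{361}{49}\right)}{18 - \frac{19}{7} + \frac{361}{49}} + 0} = - \frac{25}{\frac{2 \left(145 - \frac{152}{7} + \frac{2888}{49}\right)}{\frac{1110}{49}} + 0} = - \frac{25}{2 \cdot \frac{49}{1110} \cdot \frac{8929}{49} + 0} = - \frac{25}{\frac{8929}{555} + 0} = - \frac{25}{\frac{8929}{555}} = \left(-25\right) \frac{555}{8929} = - \frac{13875}{8929}$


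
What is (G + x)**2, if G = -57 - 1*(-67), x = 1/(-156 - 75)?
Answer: 5331481/53361 ≈ 99.913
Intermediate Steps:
x = -1/231 (x = 1/(-231) = -1/231 ≈ -0.0043290)
G = 10 (G = -57 + 67 = 10)
(G + x)**2 = (10 - 1/231)**2 = (2309/231)**2 = 5331481/53361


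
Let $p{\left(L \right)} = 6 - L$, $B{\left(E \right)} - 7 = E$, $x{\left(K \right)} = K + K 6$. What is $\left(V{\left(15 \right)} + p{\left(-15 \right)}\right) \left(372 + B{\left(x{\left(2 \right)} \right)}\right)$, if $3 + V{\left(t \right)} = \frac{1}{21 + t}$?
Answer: $\frac{85019}{12} \approx 7084.9$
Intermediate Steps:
$x{\left(K \right)} = 7 K$ ($x{\left(K \right)} = K + 6 K = 7 K$)
$B{\left(E \right)} = 7 + E$
$V{\left(t \right)} = -3 + \frac{1}{21 + t}$
$\left(V{\left(15 \right)} + p{\left(-15 \right)}\right) \left(372 + B{\left(x{\left(2 \right)} \right)}\right) = \left(\frac{-62 - 45}{21 + 15} + \left(6 - -15\right)\right) \left(372 + \left(7 + 7 \cdot 2\right)\right) = \left(\frac{-62 - 45}{36} + \left(6 + 15\right)\right) \left(372 + \left(7 + 14\right)\right) = \left(\frac{1}{36} \left(-107\right) + 21\right) \left(372 + 21\right) = \left(- \frac{107}{36} + 21\right) 393 = \frac{649}{36} \cdot 393 = \frac{85019}{12}$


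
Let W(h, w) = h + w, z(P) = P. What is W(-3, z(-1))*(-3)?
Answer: 12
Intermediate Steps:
W(-3, z(-1))*(-3) = (-3 - 1)*(-3) = -4*(-3) = 12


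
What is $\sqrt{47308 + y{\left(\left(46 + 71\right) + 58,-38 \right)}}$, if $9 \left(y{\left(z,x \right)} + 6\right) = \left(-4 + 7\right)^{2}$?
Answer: $\sqrt{47303} \approx 217.49$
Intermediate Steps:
$y{\left(z,x \right)} = -5$ ($y{\left(z,x \right)} = -6 + \frac{\left(-4 + 7\right)^{2}}{9} = -6 + \frac{3^{2}}{9} = -6 + \frac{1}{9} \cdot 9 = -6 + 1 = -5$)
$\sqrt{47308 + y{\left(\left(46 + 71\right) + 58,-38 \right)}} = \sqrt{47308 - 5} = \sqrt{47303}$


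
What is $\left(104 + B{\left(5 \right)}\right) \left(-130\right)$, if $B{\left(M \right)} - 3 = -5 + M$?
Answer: $-13910$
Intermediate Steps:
$B{\left(M \right)} = -2 + M$ ($B{\left(M \right)} = 3 + \left(-5 + M\right) = -2 + M$)
$\left(104 + B{\left(5 \right)}\right) \left(-130\right) = \left(104 + \left(-2 + 5\right)\right) \left(-130\right) = \left(104 + 3\right) \left(-130\right) = 107 \left(-130\right) = -13910$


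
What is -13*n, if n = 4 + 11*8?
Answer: -1196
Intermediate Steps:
n = 92 (n = 4 + 88 = 92)
-13*n = -13*92 = -1196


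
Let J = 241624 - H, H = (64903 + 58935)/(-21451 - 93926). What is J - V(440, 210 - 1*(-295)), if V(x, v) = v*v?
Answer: -1546043339/115377 ≈ -13400.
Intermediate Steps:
H = -123838/115377 (H = 123838/(-115377) = 123838*(-1/115377) = -123838/115377 ≈ -1.0733)
V(x, v) = v²
J = 27877976086/115377 (J = 241624 - 1*(-123838/115377) = 241624 + 123838/115377 = 27877976086/115377 ≈ 2.4163e+5)
J - V(440, 210 - 1*(-295)) = 27877976086/115377 - (210 - 1*(-295))² = 27877976086/115377 - (210 + 295)² = 27877976086/115377 - 1*505² = 27877976086/115377 - 1*255025 = 27877976086/115377 - 255025 = -1546043339/115377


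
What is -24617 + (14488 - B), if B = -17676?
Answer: 7547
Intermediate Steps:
-24617 + (14488 - B) = -24617 + (14488 - 1*(-17676)) = -24617 + (14488 + 17676) = -24617 + 32164 = 7547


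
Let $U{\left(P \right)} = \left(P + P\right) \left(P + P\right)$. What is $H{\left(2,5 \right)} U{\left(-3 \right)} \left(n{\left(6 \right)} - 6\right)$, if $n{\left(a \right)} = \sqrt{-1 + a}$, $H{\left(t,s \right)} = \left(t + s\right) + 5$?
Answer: $-2592 + 432 \sqrt{5} \approx -1626.0$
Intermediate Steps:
$H{\left(t,s \right)} = 5 + s + t$ ($H{\left(t,s \right)} = \left(s + t\right) + 5 = 5 + s + t$)
$U{\left(P \right)} = 4 P^{2}$ ($U{\left(P \right)} = 2 P 2 P = 4 P^{2}$)
$H{\left(2,5 \right)} U{\left(-3 \right)} \left(n{\left(6 \right)} - 6\right) = \left(5 + 5 + 2\right) 4 \left(-3\right)^{2} \left(\sqrt{-1 + 6} - 6\right) = 12 \cdot 4 \cdot 9 \left(\sqrt{5} - 6\right) = 12 \cdot 36 \left(-6 + \sqrt{5}\right) = 432 \left(-6 + \sqrt{5}\right) = -2592 + 432 \sqrt{5}$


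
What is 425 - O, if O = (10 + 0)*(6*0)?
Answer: 425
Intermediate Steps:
O = 0 (O = 10*0 = 0)
425 - O = 425 - 1*0 = 425 + 0 = 425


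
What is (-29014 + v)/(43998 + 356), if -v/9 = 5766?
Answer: -40454/22177 ≈ -1.8241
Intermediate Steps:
v = -51894 (v = -9*5766 = -51894)
(-29014 + v)/(43998 + 356) = (-29014 - 51894)/(43998 + 356) = -80908/44354 = -80908*1/44354 = -40454/22177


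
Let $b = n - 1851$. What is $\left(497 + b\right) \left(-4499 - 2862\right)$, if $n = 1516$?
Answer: $-1192482$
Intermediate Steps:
$b = -335$ ($b = 1516 - 1851 = -335$)
$\left(497 + b\right) \left(-4499 - 2862\right) = \left(497 - 335\right) \left(-4499 - 2862\right) = 162 \left(-7361\right) = -1192482$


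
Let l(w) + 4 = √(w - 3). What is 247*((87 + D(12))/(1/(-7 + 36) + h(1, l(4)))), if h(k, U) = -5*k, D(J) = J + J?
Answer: -265031/48 ≈ -5521.5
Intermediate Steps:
D(J) = 2*J
l(w) = -4 + √(-3 + w) (l(w) = -4 + √(w - 3) = -4 + √(-3 + w))
247*((87 + D(12))/(1/(-7 + 36) + h(1, l(4)))) = 247*((87 + 2*12)/(1/(-7 + 36) - 5*1)) = 247*((87 + 24)/(1/29 - 5)) = 247*(111/(1/29 - 5)) = 247*(111/(-144/29)) = 247*(111*(-29/144)) = 247*(-1073/48) = -265031/48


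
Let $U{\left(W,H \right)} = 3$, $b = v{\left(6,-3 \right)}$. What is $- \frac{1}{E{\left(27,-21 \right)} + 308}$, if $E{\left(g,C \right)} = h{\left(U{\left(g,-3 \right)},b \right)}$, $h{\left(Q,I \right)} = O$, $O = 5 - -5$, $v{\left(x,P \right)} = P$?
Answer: $- \frac{1}{318} \approx -0.0031447$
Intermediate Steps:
$b = -3$
$O = 10$ ($O = 5 + 5 = 10$)
$h{\left(Q,I \right)} = 10$
$E{\left(g,C \right)} = 10$
$- \frac{1}{E{\left(27,-21 \right)} + 308} = - \frac{1}{10 + 308} = - \frac{1}{318}$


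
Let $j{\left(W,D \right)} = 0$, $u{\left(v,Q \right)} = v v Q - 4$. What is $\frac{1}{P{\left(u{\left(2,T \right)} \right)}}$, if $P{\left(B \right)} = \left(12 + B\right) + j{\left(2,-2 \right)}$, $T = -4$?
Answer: $- \frac{1}{8} \approx -0.125$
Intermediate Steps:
$u{\left(v,Q \right)} = -4 + Q v^{2}$ ($u{\left(v,Q \right)} = v^{2} Q - 4 = Q v^{2} - 4 = -4 + Q v^{2}$)
$P{\left(B \right)} = 12 + B$ ($P{\left(B \right)} = \left(12 + B\right) + 0 = 12 + B$)
$\frac{1}{P{\left(u{\left(2,T \right)} \right)}} = \frac{1}{12 - \left(4 + 4 \cdot 2^{2}\right)} = \frac{1}{12 - 20} = \frac{1}{-8} = - \frac{1}{8}$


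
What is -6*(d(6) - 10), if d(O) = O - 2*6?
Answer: 96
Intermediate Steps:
d(O) = -12 + O (d(O) = O - 12 = -12 + O)
-6*(d(6) - 10) = -6*((-12 + 6) - 10) = -6*(-6 - 10) = -6*(-16) = 96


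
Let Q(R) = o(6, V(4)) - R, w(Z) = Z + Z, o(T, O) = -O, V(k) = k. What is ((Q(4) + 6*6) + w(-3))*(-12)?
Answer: -264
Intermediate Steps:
w(Z) = 2*Z
Q(R) = -4 - R (Q(R) = -1*4 - R = -4 - R)
((Q(4) + 6*6) + w(-3))*(-12) = (((-4 - 1*4) + 6*6) + 2*(-3))*(-12) = (((-4 - 4) + 36) - 6)*(-12) = ((-8 + 36) - 6)*(-12) = (28 - 6)*(-12) = 22*(-12) = -264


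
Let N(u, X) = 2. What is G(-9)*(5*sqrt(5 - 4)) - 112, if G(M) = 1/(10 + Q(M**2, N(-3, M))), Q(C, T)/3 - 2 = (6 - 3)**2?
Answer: -4811/43 ≈ -111.88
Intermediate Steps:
Q(C, T) = 33 (Q(C, T) = 6 + 3*(6 - 3)**2 = 6 + 3*3**2 = 6 + 3*9 = 6 + 27 = 33)
G(M) = 1/43 (G(M) = 1/(10 + 33) = 1/43)
G(-9)*(5*sqrt(5 - 4)) - 112 = (5*sqrt(5 - 4))/43 - 112 = (5*sqrt(1))/43 - 112 = (5*1)/43 - 112 = (1/43)*5 - 112 = 5/43 - 112 = -4811/43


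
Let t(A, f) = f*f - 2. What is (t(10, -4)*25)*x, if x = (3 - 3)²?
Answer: 0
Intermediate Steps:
t(A, f) = -2 + f² (t(A, f) = f² - 2 = -2 + f²)
x = 0 (x = 0² = 0)
(t(10, -4)*25)*x = ((-2 + (-4)²)*25)*0 = ((-2 + 16)*25)*0 = (14*25)*0 = 350*0 = 0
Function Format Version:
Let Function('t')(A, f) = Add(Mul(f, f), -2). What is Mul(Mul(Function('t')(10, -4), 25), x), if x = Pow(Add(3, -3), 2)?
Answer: 0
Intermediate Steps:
Function('t')(A, f) = Add(-2, Pow(f, 2)) (Function('t')(A, f) = Add(Pow(f, 2), -2) = Add(-2, Pow(f, 2)))
x = 0 (x = Pow(0, 2) = 0)
Mul(Mul(Function('t')(10, -4), 25), x) = Mul(Mul(Add(-2, Pow(-4, 2)), 25), 0) = Mul(Mul(Add(-2, 16), 25), 0) = Mul(Mul(14, 25), 0) = Mul(350, 0) = 0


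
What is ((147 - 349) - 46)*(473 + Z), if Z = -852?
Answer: 93992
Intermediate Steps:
((147 - 349) - 46)*(473 + Z) = ((147 - 349) - 46)*(473 - 852) = (-202 - 46)*(-379) = -248*(-379) = 93992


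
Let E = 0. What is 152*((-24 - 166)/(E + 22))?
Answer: -14440/11 ≈ -1312.7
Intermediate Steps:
152*((-24 - 166)/(E + 22)) = 152*((-24 - 166)/(0 + 22)) = 152*(-190/22) = 152*(-190*1/22) = 152*(-95/11) = -14440/11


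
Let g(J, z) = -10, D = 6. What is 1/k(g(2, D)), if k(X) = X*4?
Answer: -1/40 ≈ -0.025000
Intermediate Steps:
k(X) = 4*X
1/k(g(2, D)) = 1/(4*(-10)) = 1/(-40) = -1/40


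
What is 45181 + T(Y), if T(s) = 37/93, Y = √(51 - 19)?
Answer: 4201870/93 ≈ 45181.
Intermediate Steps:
Y = 4*√2 (Y = √32 = 4*√2 ≈ 5.6569)
T(s) = 37/93 (T(s) = 37*(1/93) = 37/93)
45181 + T(Y) = 45181 + 37/93 = 4201870/93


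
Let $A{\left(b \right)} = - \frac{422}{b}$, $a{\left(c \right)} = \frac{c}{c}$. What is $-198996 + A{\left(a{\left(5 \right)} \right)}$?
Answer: $-199418$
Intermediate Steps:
$a{\left(c \right)} = 1$
$-198996 + A{\left(a{\left(5 \right)} \right)} = -198996 - \frac{422}{1} = -198996 - 422 = -199418$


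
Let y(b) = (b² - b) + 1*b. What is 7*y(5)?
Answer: 175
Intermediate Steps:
y(b) = b² (y(b) = (b² - b) + b = b²)
7*y(5) = 7*5² = 7*25 = 175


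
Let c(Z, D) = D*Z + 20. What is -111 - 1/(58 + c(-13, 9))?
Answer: -4328/39 ≈ -110.97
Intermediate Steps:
c(Z, D) = 20 + D*Z
-111 - 1/(58 + c(-13, 9)) = -111 - 1/(58 + (20 + 9*(-13))) = -111 - 1/(58 + (20 - 117)) = -111 - 1/(58 - 97) = -111 - 1/(-39) = -111 - 1*(-1/39) = -111 + 1/39 = -4328/39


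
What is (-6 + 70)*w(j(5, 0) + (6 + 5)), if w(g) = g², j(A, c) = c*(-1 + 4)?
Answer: 7744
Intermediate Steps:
j(A, c) = 3*c (j(A, c) = c*3 = 3*c)
(-6 + 70)*w(j(5, 0) + (6 + 5)) = (-6 + 70)*(3*0 + (6 + 5))² = 64*(0 + 11)² = 64*11² = 64*121 = 7744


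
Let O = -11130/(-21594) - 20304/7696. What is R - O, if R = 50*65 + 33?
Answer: 5686938553/1731119 ≈ 3285.1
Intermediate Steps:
O = -3674876/1731119 (O = -11130*(-1/21594) - 20304*1/7696 = 1855/3599 - 1269/481 = -3674876/1731119 ≈ -2.1228)
R = 3283 (R = 3250 + 33 = 3283)
R - O = 3283 - 1*(-3674876/1731119) = 3283 + 3674876/1731119 = 5686938553/1731119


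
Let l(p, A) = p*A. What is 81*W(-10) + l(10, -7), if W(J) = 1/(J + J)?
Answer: -1481/20 ≈ -74.050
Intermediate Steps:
W(J) = 1/(2*J)
l(p, A) = A*p
81*W(-10) + l(10, -7) = 81*((1/2)/(-10)) - 7*10 = 81*((1/2)*(-1/10)) - 70 = 81*(-1/20) - 70 = -81/20 - 70 = -1481/20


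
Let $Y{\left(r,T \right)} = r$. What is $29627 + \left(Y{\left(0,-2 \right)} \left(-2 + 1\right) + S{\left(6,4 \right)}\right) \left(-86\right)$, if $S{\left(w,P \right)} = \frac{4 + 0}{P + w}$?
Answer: $\frac{147963}{5} \approx 29593.0$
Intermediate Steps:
$S{\left(w,P \right)} = \frac{4}{P + w}$
$29627 + \left(Y{\left(0,-2 \right)} \left(-2 + 1\right) + S{\left(6,4 \right)}\right) \left(-86\right) = 29627 + \left(0 \left(-2 + 1\right) + \frac{4}{4 + 6}\right) \left(-86\right) = 29627 + \left(0 \left(-1\right) + \frac{4}{10}\right) \left(-86\right) = 29627 + \left(0 + 4 \cdot \frac{1}{10}\right) \left(-86\right) = 29627 + \left(0 + \frac{2}{5}\right) \left(-86\right) = 29627 + \frac{2}{5} \left(-86\right) = 29627 - \frac{172}{5} = \frac{147963}{5}$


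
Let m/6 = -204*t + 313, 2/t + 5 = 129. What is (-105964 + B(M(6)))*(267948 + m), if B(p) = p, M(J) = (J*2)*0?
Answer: -886282260216/31 ≈ -2.8590e+10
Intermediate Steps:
M(J) = 0 (M(J) = (2*J)*0 = 0)
t = 1/62 (t = 2/(-5 + 129) = 2/124 = 2*(1/124) = 1/62 ≈ 0.016129)
m = 57606/31 (m = 6*(-204*1/62 + 313) = 6*(-102/31 + 313) = 6*(9601/31) = 57606/31 ≈ 1858.3)
(-105964 + B(M(6)))*(267948 + m) = (-105964 + 0)*(267948 + 57606/31) = -105964*8363994/31 = -886282260216/31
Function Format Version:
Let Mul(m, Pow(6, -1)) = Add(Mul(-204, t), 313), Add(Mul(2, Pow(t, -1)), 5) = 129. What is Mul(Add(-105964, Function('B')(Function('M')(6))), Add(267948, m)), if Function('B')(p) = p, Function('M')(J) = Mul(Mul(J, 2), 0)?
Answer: Rational(-886282260216, 31) ≈ -2.8590e+10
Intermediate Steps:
Function('M')(J) = 0 (Function('M')(J) = Mul(Mul(2, J), 0) = 0)
t = Rational(1, 62) (t = Mul(2, Pow(Add(-5, 129), -1)) = Mul(2, Pow(124, -1)) = Mul(2, Rational(1, 124)) = Rational(1, 62) ≈ 0.016129)
m = Rational(57606, 31) (m = Mul(6, Add(Mul(-204, Rational(1, 62)), 313)) = Mul(6, Add(Rational(-102, 31), 313)) = Mul(6, Rational(9601, 31)) = Rational(57606, 31) ≈ 1858.3)
Mul(Add(-105964, Function('B')(Function('M')(6))), Add(267948, m)) = Mul(Add(-105964, 0), Add(267948, Rational(57606, 31))) = Mul(-105964, Rational(8363994, 31)) = Rational(-886282260216, 31)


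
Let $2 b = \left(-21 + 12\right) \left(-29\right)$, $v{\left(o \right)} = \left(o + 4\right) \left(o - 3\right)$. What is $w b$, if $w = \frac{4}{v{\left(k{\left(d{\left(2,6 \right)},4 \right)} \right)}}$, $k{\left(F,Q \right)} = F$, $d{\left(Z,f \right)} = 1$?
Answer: $- \frac{261}{5} \approx -52.2$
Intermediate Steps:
$v{\left(o \right)} = \left(-3 + o\right) \left(4 + o\right)$ ($v{\left(o \right)} = \left(4 + o\right) \left(-3 + o\right) = \left(-3 + o\right) \left(4 + o\right)$)
$b = \frac{261}{2}$ ($b = \frac{\left(-21 + 12\right) \left(-29\right)}{2} = \frac{\left(-9\right) \left(-29\right)}{2} = \frac{1}{2} \cdot 261 = \frac{261}{2} \approx 130.5$)
$w = - \frac{2}{5}$ ($w = \frac{4}{-12 + 1 + 1^{2}} = \frac{4}{-12 + 1 + 1} = \frac{4}{-10} = 4 \left(- \frac{1}{10}\right) = - \frac{2}{5} \approx -0.4$)
$w b = \left(- \frac{2}{5}\right) \frac{261}{2} = - \frac{261}{5}$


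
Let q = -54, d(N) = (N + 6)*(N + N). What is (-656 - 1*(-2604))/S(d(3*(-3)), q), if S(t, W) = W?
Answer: -974/27 ≈ -36.074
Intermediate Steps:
d(N) = 2*N*(6 + N) (d(N) = (6 + N)*(2*N) = 2*N*(6 + N))
(-656 - 1*(-2604))/S(d(3*(-3)), q) = (-656 - 1*(-2604))/(-54) = (-656 + 2604)*(-1/54) = 1948*(-1/54) = -974/27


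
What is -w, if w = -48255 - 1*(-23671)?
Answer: 24584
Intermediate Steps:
w = -24584 (w = -48255 + 23671 = -24584)
-w = -1*(-24584) = 24584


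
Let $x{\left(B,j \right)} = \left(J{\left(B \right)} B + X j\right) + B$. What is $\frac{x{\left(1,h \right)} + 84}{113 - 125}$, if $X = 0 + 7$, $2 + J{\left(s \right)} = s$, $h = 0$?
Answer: $-7$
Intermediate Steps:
$J{\left(s \right)} = -2 + s$
$X = 7$
$x{\left(B,j \right)} = B + 7 j + B \left(-2 + B\right)$ ($x{\left(B,j \right)} = \left(\left(-2 + B\right) B + 7 j\right) + B = \left(B \left(-2 + B\right) + 7 j\right) + B = \left(7 j + B \left(-2 + B\right)\right) + B = B + 7 j + B \left(-2 + B\right)$)
$\frac{x{\left(1,h \right)} + 84}{113 - 125} = \frac{\left(1^{2} - 1 + 7 \cdot 0\right) + 84}{113 - 125} = \frac{\left(1 - 1 + 0\right) + 84}{-12} = - \frac{0 + 84}{12} = \left(- \frac{1}{12}\right) 84 = -7$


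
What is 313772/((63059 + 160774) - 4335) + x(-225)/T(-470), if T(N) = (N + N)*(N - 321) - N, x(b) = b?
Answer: 23340011867/16330870698 ≈ 1.4292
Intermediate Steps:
T(N) = -N + 2*N*(-321 + N) (T(N) = (2*N)*(-321 + N) - N = 2*N*(-321 + N) - N = -N + 2*N*(-321 + N))
313772/((63059 + 160774) - 4335) + x(-225)/T(-470) = 313772/((63059 + 160774) - 4335) - 225*(-1/(470*(-643 + 2*(-470)))) = 313772/(223833 - 4335) - 225*(-1/(470*(-643 - 940))) = 313772/219498 - 225/((-470*(-1583))) = 313772*(1/219498) - 225/744010 = 156886/109749 - 225*1/744010 = 156886/109749 - 45/148802 = 23340011867/16330870698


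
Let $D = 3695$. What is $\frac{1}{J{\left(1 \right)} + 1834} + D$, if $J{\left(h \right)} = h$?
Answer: $\frac{6780326}{1835} \approx 3695.0$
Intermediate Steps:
$\frac{1}{J{\left(1 \right)} + 1834} + D = \frac{1}{1 + 1834} + 3695 = \frac{1}{1835} + 3695 = \frac{6780326}{1835}$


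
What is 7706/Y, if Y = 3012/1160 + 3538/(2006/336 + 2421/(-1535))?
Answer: 2531685546980/265443093981 ≈ 9.5376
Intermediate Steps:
Y = 265443093981/328534330 (Y = 3012*(1/1160) + 3538/(2006*(1/336) + 2421*(-1/1535)) = 753/290 + 3538/(1003/168 - 2421/1535) = 753/290 + 3538/(1132877/257880) = 753/290 + 3538*(257880/1132877) = 753/290 + 912379440/1132877 = 265443093981/328534330 ≈ 807.96)
7706/Y = 7706/(265443093981/328534330) = 7706*(328534330/265443093981) = 2531685546980/265443093981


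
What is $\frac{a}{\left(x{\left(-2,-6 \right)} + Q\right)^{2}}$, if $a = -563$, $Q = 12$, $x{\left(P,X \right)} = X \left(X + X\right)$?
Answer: $- \frac{563}{7056} \approx -0.07979$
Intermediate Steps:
$x{\left(P,X \right)} = 2 X^{2}$ ($x{\left(P,X \right)} = X 2 X = 2 X^{2}$)
$\frac{a}{\left(x{\left(-2,-6 \right)} + Q\right)^{2}} = - \frac{563}{\left(2 \left(-6\right)^{2} + 12\right)^{2}} = - \frac{563}{\left(2 \cdot 36 + 12\right)^{2}} = - \frac{563}{\left(72 + 12\right)^{2}} = - \frac{563}{84^{2}} = - \frac{563}{7056}$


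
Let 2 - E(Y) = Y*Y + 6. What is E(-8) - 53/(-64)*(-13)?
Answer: -5041/64 ≈ -78.766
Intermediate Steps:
E(Y) = -4 - Y² (E(Y) = 2 - (Y*Y + 6) = 2 - (Y² + 6) = 2 - (6 + Y²) = 2 + (-6 - Y²) = -4 - Y²)
E(-8) - 53/(-64)*(-13) = (-4 - 1*(-8)²) - 53/(-64)*(-13) = (-4 - 1*64) - 53*(-1/64)*(-13) = (-4 - 64) + (53/64)*(-13) = -68 - 689/64 = -5041/64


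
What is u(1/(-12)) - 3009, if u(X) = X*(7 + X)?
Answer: -433379/144 ≈ -3009.6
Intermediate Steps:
u(1/(-12)) - 3009 = (7 + 1/(-12))/(-12) - 3009 = -(7 - 1/12)/12 - 3009 = -1/12*83/12 - 3009 = -83/144 - 3009 = -433379/144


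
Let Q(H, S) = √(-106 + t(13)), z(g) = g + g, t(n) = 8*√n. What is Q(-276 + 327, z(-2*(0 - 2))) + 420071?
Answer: 420071 + √(-106 + 8*√13) ≈ 4.2007e+5 + 8.7838*I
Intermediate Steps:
z(g) = 2*g
Q(H, S) = √(-106 + 8*√13)
Q(-276 + 327, z(-2*(0 - 2))) + 420071 = √(-106 + 8*√13) + 420071 = 420071 + √(-106 + 8*√13)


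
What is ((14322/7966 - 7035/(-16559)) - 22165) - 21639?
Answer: -412703455312/9422071 ≈ -43802.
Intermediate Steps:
((14322/7966 - 7035/(-16559)) - 22165) - 21639 = ((14322*(1/7966) - 7035*(-1/16559)) - 22165) - 21639 = ((1023/569 + 7035/16559) - 22165) - 21639 = (20942772/9422071 - 22165) - 21639 = -208819260943/9422071 - 21639 = -412703455312/9422071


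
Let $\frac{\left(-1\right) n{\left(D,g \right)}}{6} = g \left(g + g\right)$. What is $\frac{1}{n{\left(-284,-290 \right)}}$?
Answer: $- \frac{1}{1009200} \approx -9.9088 \cdot 10^{-7}$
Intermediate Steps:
$n{\left(D,g \right)} = - 12 g^{2}$ ($n{\left(D,g \right)} = - 6 g \left(g + g\right) = - 6 g 2 g = - 6 \cdot 2 g^{2} = - 12 g^{2}$)
$\frac{1}{n{\left(-284,-290 \right)}} = \frac{1}{\left(-12\right) \left(-290\right)^{2}} = \frac{1}{\left(-12\right) 84100} = \frac{1}{-1009200} = - \frac{1}{1009200}$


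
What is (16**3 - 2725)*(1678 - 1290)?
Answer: 531948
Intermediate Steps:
(16**3 - 2725)*(1678 - 1290) = (4096 - 2725)*388 = 1371*388 = 531948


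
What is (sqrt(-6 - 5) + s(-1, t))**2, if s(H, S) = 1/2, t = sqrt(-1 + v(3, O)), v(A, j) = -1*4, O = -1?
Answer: -43/4 + I*sqrt(11) ≈ -10.75 + 3.3166*I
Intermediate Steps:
v(A, j) = -4
t = I*sqrt(5) (t = sqrt(-1 - 4) = sqrt(-5) = I*sqrt(5) ≈ 2.2361*I)
s(H, S) = 1/2
(sqrt(-6 - 5) + s(-1, t))**2 = (sqrt(-6 - 5) + 1/2)**2 = (sqrt(-11) + 1/2)**2 = (I*sqrt(11) + 1/2)**2 = (1/2 + I*sqrt(11))**2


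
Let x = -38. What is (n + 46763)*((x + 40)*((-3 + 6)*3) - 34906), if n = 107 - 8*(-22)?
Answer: -1641340848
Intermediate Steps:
n = 283 (n = 107 + 176 = 283)
(n + 46763)*((x + 40)*((-3 + 6)*3) - 34906) = (283 + 46763)*((-38 + 40)*((-3 + 6)*3) - 34906) = 47046*(2*(3*3) - 34906) = 47046*(2*9 - 34906) = 47046*(18 - 34906) = 47046*(-34888) = -1641340848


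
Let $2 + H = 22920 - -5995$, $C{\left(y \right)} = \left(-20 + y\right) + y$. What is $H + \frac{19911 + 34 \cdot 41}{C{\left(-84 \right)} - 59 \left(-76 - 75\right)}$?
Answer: $\frac{252171578}{8721} \approx 28915.0$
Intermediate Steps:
$C{\left(y \right)} = -20 + 2 y$
$H = 28913$ ($H = -2 + \left(22920 - -5995\right) = -2 + \left(22920 + 5995\right) = -2 + 28915 = 28913$)
$H + \frac{19911 + 34 \cdot 41}{C{\left(-84 \right)} - 59 \left(-76 - 75\right)} = 28913 + \frac{19911 + 34 \cdot 41}{\left(-20 + 2 \left(-84\right)\right) - 59 \left(-76 - 75\right)} = 28913 + \frac{19911 + 1394}{\left(-20 - 168\right) - -8909} = 28913 + \frac{21305}{-188 + 8909} = 28913 + \frac{21305}{8721} = \frac{252171578}{8721}$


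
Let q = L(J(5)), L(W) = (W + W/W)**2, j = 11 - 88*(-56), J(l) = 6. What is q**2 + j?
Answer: 7340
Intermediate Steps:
j = 4939 (j = 11 + 4928 = 4939)
L(W) = (1 + W)**2 (L(W) = (W + 1)**2 = (1 + W)**2)
q = 49 (q = (1 + 6)**2 = 7**2 = 49)
q**2 + j = 49**2 + 4939 = 2401 + 4939 = 7340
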